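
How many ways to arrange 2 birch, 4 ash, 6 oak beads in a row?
12! / (2! × 4! × 6!) = 13860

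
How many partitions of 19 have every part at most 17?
Let r_j(i) = number of partitions of i into parts ≤ j, for i = 0..19. r_1(i) = 1 for all i; r_j(i) = r_{j-1}(i) + r_j(i-j). Rows j = 2..17: ≤2: 1 1 2 2 3 3 4 4 5 5 6 6 7 7 8 8 9 9 10 10; ≤3: 1 1 2 3 4 5 7 8 10 12 14 16 19 21 24 27 30 33 37 40; ≤4: 1 1 2 3 5 6 9 11 15 18 23 27 34 39 47 54 64 72 84 94; ≤5: 1 1 2 3 5 7 10 13 18 23 30 37 47 57 70 84 101 119 141 164; ≤6: 1 1 2 3 5 7 11 14 20 26 35 44 58 71 90 110 136 163 199 235; ≤7: 1 1 2 3 5 7 11 15 21 28 38 49 65 82 105 131 164 201 248 300; ≤8: 1 1 2 3 5 7 11 15 22 29 40 52 70 89 116 146 186 230 288 352; ≤9: 1 1 2 3 5 7 11 15 22 30 41 54 73 94 123 157 201 252 318 393; ≤10: 1 1 2 3 5 7 11 15 22 30 42 55 75 97 128 164 212 267 340 423; ≤11: 1 1 2 3 5 7 11 15 22 30 42 56 76 99 131 169 219 278 355 445; ≤12: 1 1 2 3 5 7 11 15 22 30 42 56 77 100 133 172 224 285 366 460; ≤13: 1 1 2 3 5 7 11 15 22 30 42 56 77 101 134 174 227 290 373 471; ≤14: 1 1 2 3 5 7 11 15 22 30 42 56 77 101 135 175 229 293 378 478; ≤15: 1 1 2 3 5 7 11 15 22 30 42 56 77 101 135 176 230 295 381 483; ≤16: 1 1 2 3 5 7 11 15 22 30 42 56 77 101 135 176 231 296 383 486; ≤17: 1 1 2 3 5 7 11 15 22 30 42 56 77 101 135 176 231 297 384 488. r_17(19) = 488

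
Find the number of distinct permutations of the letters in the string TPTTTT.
6! / (1! × 5!) = 6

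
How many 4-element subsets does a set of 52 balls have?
C(52,4) = 52!/(4!×48!) = 270725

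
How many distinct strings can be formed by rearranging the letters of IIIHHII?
7! / (2! × 5!) = 21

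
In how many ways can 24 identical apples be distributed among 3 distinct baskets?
C(24+3-1, 3-1) = C(26, 2) = 325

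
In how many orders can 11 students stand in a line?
11! = 39916800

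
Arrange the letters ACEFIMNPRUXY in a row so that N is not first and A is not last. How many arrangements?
By inclusion-exclusion: 12! - 2×(12-1)! + (12-2)! = 479001600 - 79833600 + 3628800 = 402796800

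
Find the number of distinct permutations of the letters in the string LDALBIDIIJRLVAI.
15! / (1! × 2! × 1! × 3! × 1! × 2! × 1! × 4!) = 2270268000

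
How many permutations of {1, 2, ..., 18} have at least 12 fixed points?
Exactly j fixed points: C(18,j)·!(18-j); sum over j ≥ 12 (derangement numbers via !m = (m-1)·(!(m-1) + !(m-2)): !0..!6 = 1, 0, 1, 2, 9, 44, 265). Σ_{j=12}^{18} C(18,j)·!(18-j) = C(18,12)·!6 + C(18,13)·!5 + C(18,14)·!4 + C(18,15)·!3 + C(18,16)·!2 + C(18,17)·!1 + C(18,18)·!0 = 18564·265 + 8568·44 + 3060·9 + 816·2 + 153·1 + 18·0 + 1·1 = 5325778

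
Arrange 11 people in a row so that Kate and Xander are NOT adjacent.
Total - adjacent = 11! - (11-1)!×2 = 39916800 - 7257600 = 32659200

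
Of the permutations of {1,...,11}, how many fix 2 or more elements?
Exactly j fixed points: C(11,j)·!(11-j); sum over j ≥ 2 (derangement numbers via !m = (m-1)·(!(m-1) + !(m-2)): !0..!9 = 1, 0, 1, 2, 9, 44, 265, 1854, 14833, 133496). Σ_{j=2}^{11} C(11,j)·!(11-j) = C(11,2)·!9 + C(11,3)·!8 + C(11,4)·!7 + C(11,5)·!6 + C(11,6)·!5 + C(11,7)·!4 + C(11,8)·!3 + C(11,9)·!2 + C(11,10)·!1 + C(11,11)·!0 = 55·133496 + 165·14833 + 330·1854 + 462·265 + 462·44 + 330·9 + 165·2 + 55·1 + 11·0 + 1·1 = 10547659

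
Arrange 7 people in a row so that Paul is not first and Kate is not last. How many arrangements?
By inclusion-exclusion: 7! - 2×(7-1)! + (7-2)! = 5040 - 1440 + 120 = 3720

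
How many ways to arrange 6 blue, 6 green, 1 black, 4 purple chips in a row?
17! / (6! × 6! × 1! × 4!) = 28588560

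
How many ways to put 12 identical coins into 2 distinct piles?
C(12+2-1, 2-1) = C(13, 1) = 13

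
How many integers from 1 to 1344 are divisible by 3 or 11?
⌊1344/3⌋ + ⌊1344/11⌋ - ⌊1344/33⌋ = 448 + 122 - 40 = 530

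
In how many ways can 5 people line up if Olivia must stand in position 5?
Fix one position: (5-1)! = 24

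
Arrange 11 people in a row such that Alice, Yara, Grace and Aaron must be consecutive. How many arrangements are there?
Treat the 4 as one block: (11-4+1)! × 4! = 40320 × 24 = 967680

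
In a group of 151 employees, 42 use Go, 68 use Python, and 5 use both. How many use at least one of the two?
|A∪B| = |A| + |B| - |A∩B| = 42 + 68 - 5 = 105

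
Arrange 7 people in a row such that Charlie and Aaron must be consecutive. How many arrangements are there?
Treat the 2 as one block: (7-2+1)! × 2! = 720 × 2 = 1440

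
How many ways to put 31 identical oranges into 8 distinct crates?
C(31+8-1, 8-1) = C(38, 7) = 12620256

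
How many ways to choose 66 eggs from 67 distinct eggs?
C(67,66) = 67!/(66!×1!) = 67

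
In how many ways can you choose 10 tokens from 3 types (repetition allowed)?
C(10+3-1, 3-1) = C(12, 2) = 66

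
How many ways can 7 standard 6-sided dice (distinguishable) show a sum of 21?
Coefficient of x^21 in (x + x² + ... + x^6)^7. By inclusion-exclusion on dice exceeding 6: Σ_j (-1)^j C(7,j)·C(21-1-6j, 6) = C(7,0)·C(20,6) - C(7,1)·C(14,6) + C(7,2)·C(8,6) = 1·38760 - 7·3003 + 21·28 = 18327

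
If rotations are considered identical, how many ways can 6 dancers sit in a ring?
Circular: fix one position, arrange the rest. (6-1)! = 120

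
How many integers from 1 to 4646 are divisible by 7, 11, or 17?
⌊4646/7⌋+⌊4646/11⌋+⌊4646/17⌋ - ⌊4646/77⌋-⌊4646/119⌋-⌊4646/187⌋ + ⌊4646/1309⌋ = 663+422+273 - 60-39-24 + 3 = 1238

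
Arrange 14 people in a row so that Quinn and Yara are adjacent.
Treat as block: (14-1)! × 2! = 6227020800 × 2 = 12454041600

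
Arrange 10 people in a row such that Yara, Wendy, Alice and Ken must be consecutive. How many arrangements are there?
Treat the 4 as one block: (10-4+1)! × 4! = 5040 × 24 = 120960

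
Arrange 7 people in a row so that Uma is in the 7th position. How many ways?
Fix one position: (7-1)! = 720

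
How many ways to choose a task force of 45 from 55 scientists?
C(55,45) = 55!/(45!×10!) = 29248649430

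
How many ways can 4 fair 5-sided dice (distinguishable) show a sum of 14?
Coefficient of x^14 in (x + x² + ... + x^5)^4. By inclusion-exclusion on dice exceeding 5: Σ_j (-1)^j C(4,j)·C(14-1-5j, 3) = C(4,0)·C(13,3) - C(4,1)·C(8,3) + C(4,2)·C(3,3) = 1·286 - 4·56 + 6·1 = 68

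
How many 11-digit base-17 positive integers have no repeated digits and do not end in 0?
Last digit: 16 nonzero choices. First digit: 15 (nonzero, ≠last). Middle 9: P(15,9) = 1816214400. Total = 435891456000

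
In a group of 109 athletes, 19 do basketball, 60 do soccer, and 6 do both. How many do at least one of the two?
|A∪B| = |A| + |B| - |A∩B| = 19 + 60 - 6 = 73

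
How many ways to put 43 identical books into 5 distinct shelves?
C(43+5-1, 5-1) = C(47, 4) = 178365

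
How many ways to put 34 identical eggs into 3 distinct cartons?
C(34+3-1, 3-1) = C(36, 2) = 630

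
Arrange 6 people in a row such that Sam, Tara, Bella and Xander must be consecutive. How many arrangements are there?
Treat the 4 as one block: (6-4+1)! × 4! = 6 × 24 = 144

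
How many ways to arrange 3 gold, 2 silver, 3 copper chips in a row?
8! / (3! × 2! × 3!) = 560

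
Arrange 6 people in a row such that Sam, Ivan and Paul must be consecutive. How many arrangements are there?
Treat the 3 as one block: (6-3+1)! × 3! = 24 × 6 = 144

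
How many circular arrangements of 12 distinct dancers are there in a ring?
Circular: fix one position, arrange the rest. (12-1)! = 39916800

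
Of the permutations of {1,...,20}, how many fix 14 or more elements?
Exactly j fixed points: C(20,j)·!(20-j); sum over j ≥ 14 (derangement numbers via !m = (m-1)·(!(m-1) + !(m-2)): !0..!6 = 1, 0, 1, 2, 9, 44, 265). Σ_{j=14}^{20} C(20,j)·!(20-j) = C(20,14)·!6 + C(20,15)·!5 + C(20,16)·!4 + C(20,17)·!3 + C(20,18)·!2 + C(20,19)·!1 + C(20,20)·!0 = 38760·265 + 15504·44 + 4845·9 + 1140·2 + 190·1 + 20·0 + 1·1 = 10999652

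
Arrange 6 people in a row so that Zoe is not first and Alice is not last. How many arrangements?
By inclusion-exclusion: 6! - 2×(6-1)! + (6-2)! = 720 - 240 + 24 = 504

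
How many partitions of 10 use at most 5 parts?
By conjugation, equals partitions of 10 into parts ≤ 5. Let r_j(i) = number of partitions of i into parts ≤ j, for i = 0..10. r_1(i) = 1 for all i; r_j(i) = r_{j-1}(i) + r_j(i-j). Rows j = 2..5: ≤2: 1 1 2 2 3 3 4 4 5 5 6; ≤3: 1 1 2 3 4 5 7 8 10 12 14; ≤4: 1 1 2 3 5 6 9 11 15 18 23; ≤5: 1 1 2 3 5 7 10 13 18 23 30. r_5(10) = 30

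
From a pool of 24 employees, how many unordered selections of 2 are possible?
C(24,2) = 24!/(2!×22!) = 276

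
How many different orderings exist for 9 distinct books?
9! = 362880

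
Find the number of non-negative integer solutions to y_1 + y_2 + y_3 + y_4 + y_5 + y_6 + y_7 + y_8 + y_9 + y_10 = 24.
C(24+10-1, 10-1) = C(33, 9) = 38567100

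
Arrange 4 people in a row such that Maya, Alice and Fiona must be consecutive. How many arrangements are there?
Treat the 3 as one block: (4-3+1)! × 3! = 2 × 6 = 12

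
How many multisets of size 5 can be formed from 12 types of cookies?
C(5+12-1, 12-1) = C(16, 11) = 4368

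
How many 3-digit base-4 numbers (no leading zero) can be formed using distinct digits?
First digit: 3 choices (nonzero). Then descending: 3 × 3 × 2 = 18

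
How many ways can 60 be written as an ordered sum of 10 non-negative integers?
C(60+10-1, 10-1) = C(69, 9) = 56672074888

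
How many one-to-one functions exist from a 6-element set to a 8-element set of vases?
P(8,6) = 8!/(8-6)! = 20160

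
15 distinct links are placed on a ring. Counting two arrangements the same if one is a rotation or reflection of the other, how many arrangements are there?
(15-1)!/2 = 87178291200/2 = 43589145600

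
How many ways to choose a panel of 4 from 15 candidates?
C(15,4) = 15!/(4!×11!) = 1365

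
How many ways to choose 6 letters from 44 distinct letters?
C(44,6) = 44!/(6!×38!) = 7059052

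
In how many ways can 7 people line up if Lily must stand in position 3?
Fix one position: (7-1)! = 720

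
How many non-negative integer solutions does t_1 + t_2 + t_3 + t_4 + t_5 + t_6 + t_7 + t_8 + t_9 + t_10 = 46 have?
C(46+10-1, 10-1) = C(55, 9) = 6358402050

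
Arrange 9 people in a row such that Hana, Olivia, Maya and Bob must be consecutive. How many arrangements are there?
Treat the 4 as one block: (9-4+1)! × 4! = 720 × 24 = 17280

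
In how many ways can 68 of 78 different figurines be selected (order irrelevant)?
C(78,68) = 78!/(68!×10!) = 1258315963905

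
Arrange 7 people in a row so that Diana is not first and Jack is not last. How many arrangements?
By inclusion-exclusion: 7! - 2×(7-1)! + (7-2)! = 5040 - 1440 + 120 = 3720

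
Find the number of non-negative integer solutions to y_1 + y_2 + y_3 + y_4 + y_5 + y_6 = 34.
C(34+6-1, 6-1) = C(39, 5) = 575757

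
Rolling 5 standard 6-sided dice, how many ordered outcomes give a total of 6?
Coefficient of x^6 in (x + x² + ... + x^6)^5. By inclusion-exclusion on dice exceeding 6: Σ_j (-1)^j C(5,j)·C(6-1-6j, 4) = C(5,0)·C(5,4) = 1·5 = 5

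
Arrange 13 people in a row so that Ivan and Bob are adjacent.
Treat as block: (13-1)! × 2! = 479001600 × 2 = 958003200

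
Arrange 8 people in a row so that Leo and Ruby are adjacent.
Treat as block: (8-1)! × 2! = 5040 × 2 = 10080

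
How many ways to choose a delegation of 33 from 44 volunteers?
C(44,33) = 44!/(33!×11!) = 7669339132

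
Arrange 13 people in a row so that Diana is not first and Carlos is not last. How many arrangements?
By inclusion-exclusion: 13! - 2×(13-1)! + (13-2)! = 6227020800 - 958003200 + 39916800 = 5308934400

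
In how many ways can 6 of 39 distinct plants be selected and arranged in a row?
P(39,6) = 39!/(39-6)! = 2349088560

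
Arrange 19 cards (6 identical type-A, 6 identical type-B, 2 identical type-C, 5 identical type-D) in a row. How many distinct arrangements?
19! / (6! × 6! × 2! × 5!) = 977728752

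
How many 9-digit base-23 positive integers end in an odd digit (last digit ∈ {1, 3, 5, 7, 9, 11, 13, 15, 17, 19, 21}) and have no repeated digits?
Last∈{1,3,5,7,9,11,13,15,17,19,21}. Last=0: 0. Last nonzero: 11×21×P(21,7) = 135377827200. Total = 135377827200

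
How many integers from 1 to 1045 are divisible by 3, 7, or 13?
⌊1045/3⌋+⌊1045/7⌋+⌊1045/13⌋ - ⌊1045/21⌋-⌊1045/39⌋-⌊1045/91⌋ + ⌊1045/273⌋ = 348+149+80 - 49-26-11 + 3 = 494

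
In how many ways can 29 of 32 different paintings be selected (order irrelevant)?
C(32,29) = 32!/(29!×3!) = 4960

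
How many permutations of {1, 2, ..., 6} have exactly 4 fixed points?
Choose the 4 fixed points C(6,4) = 15, derange the rest: !2 = Σ_{j=0}^{2} (-1)^j·2!/j! = 2 - 2 + 1 = 1. Product = 15 × 1 = 15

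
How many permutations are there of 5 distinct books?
5! = 120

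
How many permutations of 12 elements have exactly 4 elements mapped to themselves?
Choose the 4 fixed points C(12,4) = 495, derange the rest: !8 = Σ_{j=0}^{8} (-1)^j·8!/j! = 40320 - 40320 + 20160 - 6720 + 1680 - 336 + 56 - 8 + 1 = 14833. Product = 495 × 14833 = 7342335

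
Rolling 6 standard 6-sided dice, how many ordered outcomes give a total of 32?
Coefficient of x^32 in (x + x² + ... + x^6)^6. By inclusion-exclusion on dice exceeding 6: Σ_j (-1)^j C(6,j)·C(32-1-6j, 5) = C(6,0)·C(31,5) - C(6,1)·C(25,5) + C(6,2)·C(19,5) - C(6,3)·C(13,5) + C(6,4)·C(7,5) = 1·169911 - 6·53130 + 15·11628 - 20·1287 + 15·21 = 126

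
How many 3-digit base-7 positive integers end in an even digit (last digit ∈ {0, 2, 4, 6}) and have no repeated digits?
Last∈{0,2,4,6}. Last=0: 30. Last nonzero: 3×5×P(5,1) = 75. Total = 105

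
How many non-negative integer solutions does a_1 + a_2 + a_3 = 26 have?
C(26+3-1, 3-1) = C(28, 2) = 378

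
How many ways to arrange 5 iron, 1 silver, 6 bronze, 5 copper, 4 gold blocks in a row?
21! / (5! × 1! × 6! × 5! × 4!) = 205323037920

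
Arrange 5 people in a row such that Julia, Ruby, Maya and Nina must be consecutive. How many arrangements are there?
Treat the 4 as one block: (5-4+1)! × 4! = 2 × 24 = 48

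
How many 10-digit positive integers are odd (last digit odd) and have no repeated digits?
Last∈{1,3,5,7,9}. Last=0: 0. Last nonzero: 5×8×P(8,8) = 1612800. Total = 1612800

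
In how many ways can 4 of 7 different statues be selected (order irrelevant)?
C(7,4) = 7!/(4!×3!) = 35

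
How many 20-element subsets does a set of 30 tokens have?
C(30,20) = 30!/(20!×10!) = 30045015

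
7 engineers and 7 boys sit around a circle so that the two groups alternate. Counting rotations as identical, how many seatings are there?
Fix one of the engineers: (7-1)! ways for the remaining engineers, × 7! ways for the boys = 720 × 5040 = 3628800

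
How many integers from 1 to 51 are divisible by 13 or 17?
⌊51/13⌋ + ⌊51/17⌋ - ⌊51/221⌋ = 3 + 3 - 0 = 6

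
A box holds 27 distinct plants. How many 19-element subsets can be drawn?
C(27,19) = 27!/(19!×8!) = 2220075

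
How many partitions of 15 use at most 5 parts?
By conjugation, equals partitions of 15 into parts ≤ 5. Let r_j(i) = number of partitions of i into parts ≤ j, for i = 0..15. r_1(i) = 1 for all i; r_j(i) = r_{j-1}(i) + r_j(i-j). Rows j = 2..5: ≤2: 1 1 2 2 3 3 4 4 5 5 6 6 7 7 8 8; ≤3: 1 1 2 3 4 5 7 8 10 12 14 16 19 21 24 27; ≤4: 1 1 2 3 5 6 9 11 15 18 23 27 34 39 47 54; ≤5: 1 1 2 3 5 7 10 13 18 23 30 37 47 57 70 84. r_5(15) = 84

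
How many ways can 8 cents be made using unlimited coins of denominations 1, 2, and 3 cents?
Coefficient of x^8 in 1/(1-x^1) · 1/(1-x^2) · 1/(1-x^3). Case on j = number of 3-cent coins (j = 0..2); remainder r = 8 - 3j is made from {1,2} in ⌊r/2⌋+1 ways. r = 8, 5, 2 → 5 + 3 + 2 = 10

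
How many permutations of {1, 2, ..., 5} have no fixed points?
!5 = Σ_{j=0}^{5} (-1)^j·5!/j! = 120 - 120 + 60 - 20 + 5 - 1 = 44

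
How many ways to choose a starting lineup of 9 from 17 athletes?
C(17,9) = 17!/(9!×8!) = 24310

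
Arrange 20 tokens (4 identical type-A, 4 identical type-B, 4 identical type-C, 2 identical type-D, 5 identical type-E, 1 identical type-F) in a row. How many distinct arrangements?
20! / (4! × 4! × 4! × 2! × 5! × 1!) = 733296564000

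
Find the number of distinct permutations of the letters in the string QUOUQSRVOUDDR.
13! / (2! × 2! × 2! × 3! × 1! × 1! × 2!) = 64864800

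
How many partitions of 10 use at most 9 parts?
By conjugation, equals partitions of 10 into parts ≤ 9. Let r_j(i) = number of partitions of i into parts ≤ j, for i = 0..10. r_1(i) = 1 for all i; r_j(i) = r_{j-1}(i) + r_j(i-j). Rows j = 2..9: ≤2: 1 1 2 2 3 3 4 4 5 5 6; ≤3: 1 1 2 3 4 5 7 8 10 12 14; ≤4: 1 1 2 3 5 6 9 11 15 18 23; ≤5: 1 1 2 3 5 7 10 13 18 23 30; ≤6: 1 1 2 3 5 7 11 14 20 26 35; ≤7: 1 1 2 3 5 7 11 15 21 28 38; ≤8: 1 1 2 3 5 7 11 15 22 29 40; ≤9: 1 1 2 3 5 7 11 15 22 30 41. r_9(10) = 41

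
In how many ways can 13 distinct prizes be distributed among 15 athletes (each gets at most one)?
P(15,13) = 15!/(15-13)! = 653837184000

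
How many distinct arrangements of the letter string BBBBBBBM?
8! / (1! × 7!) = 8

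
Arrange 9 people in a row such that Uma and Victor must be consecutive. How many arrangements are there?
Treat the 2 as one block: (9-2+1)! × 2! = 40320 × 2 = 80640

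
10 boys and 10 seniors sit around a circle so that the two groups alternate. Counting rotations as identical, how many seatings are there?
Fix one of the boys: (10-1)! ways for the remaining boys, × 10! ways for the seniors = 362880 × 3628800 = 1316818944000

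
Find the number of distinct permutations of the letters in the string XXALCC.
6! / (2! × 1! × 1! × 2!) = 180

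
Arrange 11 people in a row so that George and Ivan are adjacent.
Treat as block: (11-1)! × 2! = 3628800 × 2 = 7257600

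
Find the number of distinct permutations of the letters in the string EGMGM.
5! / (1! × 2! × 2!) = 30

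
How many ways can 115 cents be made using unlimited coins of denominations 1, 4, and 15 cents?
Coefficient of x^115 in 1/(1-x^1) · 1/(1-x^4) · 1/(1-x^15). Case on j = number of 15-cent coins (j = 0..7); remainder r = 115 - 15j is made from {1,4} in ⌊r/4⌋+1 ways. r = 115, 100, 85, 70, 55, 40, 25, 10 → 29 + 26 + 22 + 18 + 14 + 11 + 7 + 3 = 130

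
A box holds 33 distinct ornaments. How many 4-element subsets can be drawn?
C(33,4) = 33!/(4!×29!) = 40920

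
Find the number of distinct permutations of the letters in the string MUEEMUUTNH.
10! / (2! × 1! × 3! × 1! × 2! × 1!) = 151200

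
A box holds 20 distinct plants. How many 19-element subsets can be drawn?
C(20,19) = 20!/(19!×1!) = 20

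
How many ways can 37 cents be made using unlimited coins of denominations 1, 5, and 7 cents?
Coefficient of x^37 in 1/(1-x^1) · 1/(1-x^5) · 1/(1-x^7). Case on j = number of 7-cent coins (j = 0..5); remainder r = 37 - 7j is made from {1,5} in ⌊r/5⌋+1 ways. r = 37, 30, 23, 16, 9, 2 → 8 + 7 + 5 + 4 + 2 + 1 = 27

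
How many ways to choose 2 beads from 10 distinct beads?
C(10,2) = 10!/(2!×8!) = 45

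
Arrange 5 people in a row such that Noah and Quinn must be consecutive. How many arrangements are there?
Treat the 2 as one block: (5-2+1)! × 2! = 24 × 2 = 48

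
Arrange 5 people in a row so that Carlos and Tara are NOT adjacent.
Total - adjacent = 5! - (5-1)!×2 = 120 - 48 = 72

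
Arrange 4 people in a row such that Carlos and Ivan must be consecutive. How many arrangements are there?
Treat the 2 as one block: (4-2+1)! × 2! = 6 × 2 = 12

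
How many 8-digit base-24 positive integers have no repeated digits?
First digit: 23 choices (nonzero). Then descending: 23 × 23 × 22 × 21 × 20 × 19 × 18 × 17 = 28418599440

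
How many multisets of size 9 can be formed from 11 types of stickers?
C(9+11-1, 11-1) = C(19, 10) = 92378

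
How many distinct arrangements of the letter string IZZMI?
5! / (2! × 2! × 1!) = 30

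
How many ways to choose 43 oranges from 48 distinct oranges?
C(48,43) = 48!/(43!×5!) = 1712304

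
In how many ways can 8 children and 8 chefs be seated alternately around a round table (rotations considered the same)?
Fix one of the children: (8-1)! ways for the remaining children, × 8! ways for the chefs = 5040 × 40320 = 203212800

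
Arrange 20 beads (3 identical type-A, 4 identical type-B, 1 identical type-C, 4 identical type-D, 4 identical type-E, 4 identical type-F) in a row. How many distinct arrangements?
20! / (3! × 4! × 1! × 4! × 4! × 4!) = 1222160940000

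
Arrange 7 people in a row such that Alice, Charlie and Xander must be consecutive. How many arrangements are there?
Treat the 3 as one block: (7-3+1)! × 3! = 120 × 6 = 720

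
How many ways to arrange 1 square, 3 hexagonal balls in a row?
4! / (1! × 3!) = 4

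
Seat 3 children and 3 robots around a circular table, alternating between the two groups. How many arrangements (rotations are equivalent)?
Fix one of the children: (3-1)! ways for the remaining children, × 3! ways for the robots = 2 × 6 = 12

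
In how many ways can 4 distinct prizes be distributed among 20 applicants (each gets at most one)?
P(20,4) = 20!/(20-4)! = 116280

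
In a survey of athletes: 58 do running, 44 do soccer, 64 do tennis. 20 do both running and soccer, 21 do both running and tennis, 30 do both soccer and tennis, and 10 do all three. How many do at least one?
|A∪B∪C| = 58+44+64-20-21-30+10 = 105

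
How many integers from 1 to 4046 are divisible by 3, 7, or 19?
⌊4046/3⌋+⌊4046/7⌋+⌊4046/19⌋ - ⌊4046/21⌋-⌊4046/57⌋-⌊4046/133⌋ + ⌊4046/399⌋ = 1348+578+212 - 192-70-30 + 10 = 1856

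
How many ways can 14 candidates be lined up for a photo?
14! = 87178291200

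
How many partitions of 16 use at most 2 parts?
By conjugation, equals partitions of 16 into parts ≤ 2. Let r_j(i) = number of partitions of i into parts ≤ j, for i = 0..16. r_1(i) = 1 for all i; r_j(i) = r_{j-1}(i) + r_j(i-j). Rows j = 2..2: ≤2: 1 1 2 2 3 3 4 4 5 5 6 6 7 7 8 8 9. r_2(16) = 9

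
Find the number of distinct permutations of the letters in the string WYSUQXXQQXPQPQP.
15! / (5! × 1! × 3! × 1! × 1! × 3! × 1!) = 302702400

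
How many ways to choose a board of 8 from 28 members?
C(28,8) = 28!/(8!×20!) = 3108105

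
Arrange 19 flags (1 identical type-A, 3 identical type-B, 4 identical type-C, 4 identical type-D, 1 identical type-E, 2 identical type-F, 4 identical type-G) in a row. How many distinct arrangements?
19! / (1! × 3! × 4! × 4! × 1! × 2! × 4!) = 733296564000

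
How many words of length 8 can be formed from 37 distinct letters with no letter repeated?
P(37,8) = 37!/(37-8)! = 1556675366400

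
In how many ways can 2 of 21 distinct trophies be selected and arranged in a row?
P(21,2) = 21!/(21-2)! = 420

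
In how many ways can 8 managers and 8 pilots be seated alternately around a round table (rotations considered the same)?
Fix one of the managers: (8-1)! ways for the remaining managers, × 8! ways for the pilots = 5040 × 40320 = 203212800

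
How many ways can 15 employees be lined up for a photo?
15! = 1307674368000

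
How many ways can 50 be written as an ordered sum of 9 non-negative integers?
C(50+9-1, 9-1) = C(58, 8) = 1916797311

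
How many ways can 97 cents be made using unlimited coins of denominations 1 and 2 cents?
Coefficient of x^97 in 1/(1-x^1) · 1/(1-x^2). Use j coins of 2 for j = 0..⌊97/2⌋ = 48, the rest in 1s: 48 + 1 = 49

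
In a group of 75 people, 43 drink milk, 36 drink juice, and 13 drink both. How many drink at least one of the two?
|A∪B| = |A| + |B| - |A∩B| = 43 + 36 - 13 = 66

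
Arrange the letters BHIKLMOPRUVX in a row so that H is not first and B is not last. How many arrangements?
By inclusion-exclusion: 12! - 2×(12-1)! + (12-2)! = 479001600 - 79833600 + 3628800 = 402796800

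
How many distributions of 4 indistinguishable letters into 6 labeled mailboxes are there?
C(4+6-1, 6-1) = C(9, 5) = 126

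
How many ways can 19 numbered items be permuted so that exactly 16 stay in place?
Choose the 16 fixed points C(19,16) = 969, derange the rest: !3 = Σ_{j=0}^{3} (-1)^j·3!/j! = 6 - 6 + 3 - 1 = 2. Product = 969 × 2 = 1938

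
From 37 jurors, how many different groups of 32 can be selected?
C(37,32) = 37!/(32!×5!) = 435897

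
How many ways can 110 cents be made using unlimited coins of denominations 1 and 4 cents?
Coefficient of x^110 in 1/(1-x^1) · 1/(1-x^4). Use j coins of 4 for j = 0..⌊110/4⌋ = 27, the rest in 1s: 27 + 1 = 28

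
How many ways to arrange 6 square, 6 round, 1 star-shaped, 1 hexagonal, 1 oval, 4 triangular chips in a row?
19! / (6! × 6! × 1! × 1! × 1! × 4!) = 9777287520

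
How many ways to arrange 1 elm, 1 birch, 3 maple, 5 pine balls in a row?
10! / (1! × 1! × 3! × 5!) = 5040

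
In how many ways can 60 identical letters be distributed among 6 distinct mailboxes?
C(60+6-1, 6-1) = C(65, 5) = 8259888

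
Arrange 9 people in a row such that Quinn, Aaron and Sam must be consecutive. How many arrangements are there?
Treat the 3 as one block: (9-3+1)! × 3! = 5040 × 6 = 30240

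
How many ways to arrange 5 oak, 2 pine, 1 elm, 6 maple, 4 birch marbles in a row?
18! / (5! × 2! × 1! × 6! × 4!) = 1543782240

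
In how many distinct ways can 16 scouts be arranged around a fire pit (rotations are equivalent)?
Circular: fix one position, arrange the rest. (16-1)! = 1307674368000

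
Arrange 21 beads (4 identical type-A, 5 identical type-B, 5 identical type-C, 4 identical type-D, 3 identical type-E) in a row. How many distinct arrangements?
21! / (4! × 5! × 5! × 4! × 3!) = 1026615189600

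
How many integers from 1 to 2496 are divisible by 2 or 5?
⌊2496/2⌋ + ⌊2496/5⌋ - ⌊2496/10⌋ = 1248 + 499 - 249 = 1498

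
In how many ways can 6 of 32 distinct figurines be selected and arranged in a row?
P(32,6) = 32!/(32-6)! = 652458240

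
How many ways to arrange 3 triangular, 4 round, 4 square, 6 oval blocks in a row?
17! / (3! × 4! × 4! × 6!) = 142942800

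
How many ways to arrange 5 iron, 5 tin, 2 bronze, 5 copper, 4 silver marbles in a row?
21! / (5! × 5! × 2! × 5! × 4!) = 615969113760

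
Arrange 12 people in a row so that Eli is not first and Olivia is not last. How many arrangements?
By inclusion-exclusion: 12! - 2×(12-1)! + (12-2)! = 479001600 - 79833600 + 3628800 = 402796800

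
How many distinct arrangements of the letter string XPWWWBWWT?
9! / (1! × 1! × 1! × 5! × 1!) = 3024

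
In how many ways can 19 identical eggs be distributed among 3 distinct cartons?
C(19+3-1, 3-1) = C(21, 2) = 210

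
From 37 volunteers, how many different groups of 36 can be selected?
C(37,36) = 37!/(36!×1!) = 37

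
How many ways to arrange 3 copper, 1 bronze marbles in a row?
4! / (3! × 1!) = 4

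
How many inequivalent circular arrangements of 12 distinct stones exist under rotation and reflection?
(12-1)!/2 = 39916800/2 = 19958400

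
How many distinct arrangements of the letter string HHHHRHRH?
8! / (2! × 6!) = 28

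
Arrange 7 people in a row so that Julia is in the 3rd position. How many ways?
Fix one position: (7-1)! = 720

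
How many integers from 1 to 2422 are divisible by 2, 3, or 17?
⌊2422/2⌋+⌊2422/3⌋+⌊2422/17⌋ - ⌊2422/6⌋-⌊2422/34⌋-⌊2422/51⌋ + ⌊2422/102⌋ = 1211+807+142 - 403-71-47 + 23 = 1662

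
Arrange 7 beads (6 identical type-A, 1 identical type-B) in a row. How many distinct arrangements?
7! / (6! × 1!) = 7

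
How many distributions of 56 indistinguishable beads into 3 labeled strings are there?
C(56+3-1, 3-1) = C(58, 2) = 1653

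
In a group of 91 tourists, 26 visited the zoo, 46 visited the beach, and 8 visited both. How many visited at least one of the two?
|A∪B| = |A| + |B| - |A∩B| = 26 + 46 - 8 = 64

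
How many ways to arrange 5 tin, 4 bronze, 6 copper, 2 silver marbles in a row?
17! / (5! × 4! × 6! × 2!) = 85765680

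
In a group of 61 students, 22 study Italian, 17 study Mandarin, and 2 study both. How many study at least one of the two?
|A∪B| = |A| + |B| - |A∩B| = 22 + 17 - 2 = 37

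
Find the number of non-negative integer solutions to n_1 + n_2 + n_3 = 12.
C(12+3-1, 3-1) = C(14, 2) = 91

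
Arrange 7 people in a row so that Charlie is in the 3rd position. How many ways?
Fix one position: (7-1)! = 720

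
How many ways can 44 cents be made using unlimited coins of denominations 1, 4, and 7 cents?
Coefficient of x^44 in 1/(1-x^1) · 1/(1-x^4) · 1/(1-x^7). Case on j = number of 7-cent coins (j = 0..6); remainder r = 44 - 7j is made from {1,4} in ⌊r/4⌋+1 ways. r = 44, 37, 30, 23, 16, 9, 2 → 12 + 10 + 8 + 6 + 5 + 3 + 1 = 45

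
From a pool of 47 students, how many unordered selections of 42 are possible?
C(47,42) = 47!/(42!×5!) = 1533939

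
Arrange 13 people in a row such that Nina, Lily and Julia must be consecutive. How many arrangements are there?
Treat the 3 as one block: (13-3+1)! × 3! = 39916800 × 6 = 239500800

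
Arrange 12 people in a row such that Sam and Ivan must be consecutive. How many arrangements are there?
Treat the 2 as one block: (12-2+1)! × 2! = 39916800 × 2 = 79833600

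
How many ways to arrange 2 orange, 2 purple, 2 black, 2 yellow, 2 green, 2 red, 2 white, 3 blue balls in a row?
17! / (2! × 2! × 2! × 2! × 2! × 2! × 2! × 3!) = 463134672000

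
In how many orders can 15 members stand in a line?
15! = 1307674368000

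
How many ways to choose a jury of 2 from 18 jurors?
C(18,2) = 18!/(2!×16!) = 153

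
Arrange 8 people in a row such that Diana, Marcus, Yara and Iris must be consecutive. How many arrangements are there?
Treat the 4 as one block: (8-4+1)! × 4! = 120 × 24 = 2880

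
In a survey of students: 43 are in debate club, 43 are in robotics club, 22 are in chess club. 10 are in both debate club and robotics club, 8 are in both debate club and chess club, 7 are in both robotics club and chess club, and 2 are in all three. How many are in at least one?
|A∪B∪C| = 43+43+22-10-8-7+2 = 85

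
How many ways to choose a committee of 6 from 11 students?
C(11,6) = 11!/(6!×5!) = 462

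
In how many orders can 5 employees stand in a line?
5! = 120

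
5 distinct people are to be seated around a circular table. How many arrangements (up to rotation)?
Circular: fix one position, arrange the rest. (5-1)! = 24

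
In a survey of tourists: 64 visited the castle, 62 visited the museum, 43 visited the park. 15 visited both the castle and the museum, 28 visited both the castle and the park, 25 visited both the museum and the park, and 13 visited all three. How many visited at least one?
|A∪B∪C| = 64+62+43-15-28-25+13 = 114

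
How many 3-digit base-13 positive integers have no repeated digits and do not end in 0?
Last digit: 12 nonzero choices. First digit: 11 (nonzero, ≠last). Middle 1: P(11,1) = 11. Total = 1452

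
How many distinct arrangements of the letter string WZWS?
4! / (2! × 1! × 1!) = 12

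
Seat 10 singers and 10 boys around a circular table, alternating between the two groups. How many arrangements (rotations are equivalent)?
Fix one of the singers: (10-1)! ways for the remaining singers, × 10! ways for the boys = 362880 × 3628800 = 1316818944000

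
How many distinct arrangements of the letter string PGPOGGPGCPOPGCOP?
16! / (2! × 3! × 6! × 5!) = 20180160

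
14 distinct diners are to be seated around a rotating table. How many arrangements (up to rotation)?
Circular: fix one position, arrange the rest. (14-1)! = 6227020800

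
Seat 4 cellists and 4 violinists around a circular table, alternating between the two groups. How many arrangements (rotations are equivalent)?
Fix one of the cellists: (4-1)! ways for the remaining cellists, × 4! ways for the violinists = 6 × 24 = 144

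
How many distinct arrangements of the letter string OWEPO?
5! / (2! × 1! × 1! × 1!) = 60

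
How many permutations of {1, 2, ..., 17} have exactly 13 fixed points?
Choose the 13 fixed points C(17,13) = 2380, derange the rest: !4 = Σ_{j=0}^{4} (-1)^j·4!/j! = 24 - 24 + 12 - 4 + 1 = 9. Product = 2380 × 9 = 21420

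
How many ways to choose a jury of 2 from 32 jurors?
C(32,2) = 32!/(2!×30!) = 496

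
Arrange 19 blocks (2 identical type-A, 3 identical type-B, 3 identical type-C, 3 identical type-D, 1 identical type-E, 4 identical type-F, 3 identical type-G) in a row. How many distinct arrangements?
19! / (2! × 3! × 3! × 3! × 1! × 4! × 3!) = 1955457504000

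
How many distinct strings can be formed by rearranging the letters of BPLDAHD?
7! / (1! × 1! × 1! × 1! × 1! × 2!) = 2520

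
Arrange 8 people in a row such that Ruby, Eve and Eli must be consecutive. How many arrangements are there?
Treat the 3 as one block: (8-3+1)! × 3! = 720 × 6 = 4320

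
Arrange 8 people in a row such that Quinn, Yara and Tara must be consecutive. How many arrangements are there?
Treat the 3 as one block: (8-3+1)! × 3! = 720 × 6 = 4320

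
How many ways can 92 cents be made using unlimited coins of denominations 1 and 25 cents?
Coefficient of x^92 in 1/(1-x^1) · 1/(1-x^25). Use j coins of 25 for j = 0..⌊92/25⌋ = 3, the rest in 1s: 3 + 1 = 4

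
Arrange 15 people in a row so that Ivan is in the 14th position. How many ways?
Fix one position: (15-1)! = 87178291200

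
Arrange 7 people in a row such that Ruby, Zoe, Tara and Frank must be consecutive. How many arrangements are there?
Treat the 4 as one block: (7-4+1)! × 4! = 24 × 24 = 576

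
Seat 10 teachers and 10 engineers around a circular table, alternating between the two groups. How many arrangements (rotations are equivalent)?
Fix one of the teachers: (10-1)! ways for the remaining teachers, × 10! ways for the engineers = 362880 × 3628800 = 1316818944000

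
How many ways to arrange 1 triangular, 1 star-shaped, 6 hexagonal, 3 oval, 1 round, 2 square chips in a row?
14! / (1! × 1! × 6! × 3! × 1! × 2!) = 10090080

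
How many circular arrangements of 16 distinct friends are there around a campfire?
Circular: fix one position, arrange the rest. (16-1)! = 1307674368000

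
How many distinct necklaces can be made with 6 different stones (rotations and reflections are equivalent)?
(6-1)!/2 = 120/2 = 60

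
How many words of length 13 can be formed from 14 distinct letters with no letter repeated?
P(14,13) = 14!/(14-13)! = 87178291200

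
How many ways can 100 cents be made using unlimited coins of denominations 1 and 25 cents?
Coefficient of x^100 in 1/(1-x^1) · 1/(1-x^25). Use j coins of 25 for j = 0..⌊100/25⌋ = 4, the rest in 1s: 4 + 1 = 5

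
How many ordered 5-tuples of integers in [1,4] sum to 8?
Coefficient of x^8 in (x + x² + ... + x^4)^5. By inclusion-exclusion on dice exceeding 4: Σ_j (-1)^j C(5,j)·C(8-1-4j, 4) = C(5,0)·C(7,4) = 1·35 = 35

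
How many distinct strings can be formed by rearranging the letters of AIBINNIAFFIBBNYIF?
17! / (2! × 3! × 1! × 3! × 3! × 5!) = 6861254400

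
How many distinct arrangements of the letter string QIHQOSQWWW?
10! / (1! × 3! × 1! × 3! × 1! × 1!) = 100800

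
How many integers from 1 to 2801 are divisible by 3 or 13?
⌊2801/3⌋ + ⌊2801/13⌋ - ⌊2801/39⌋ = 933 + 215 - 71 = 1077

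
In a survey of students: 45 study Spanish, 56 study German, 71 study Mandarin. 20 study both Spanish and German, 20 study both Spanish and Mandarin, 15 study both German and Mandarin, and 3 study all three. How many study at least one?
|A∪B∪C| = 45+56+71-20-20-15+3 = 120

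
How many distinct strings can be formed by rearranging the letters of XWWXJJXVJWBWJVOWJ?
17! / (5! × 2! × 3! × 1! × 5! × 1!) = 2058376320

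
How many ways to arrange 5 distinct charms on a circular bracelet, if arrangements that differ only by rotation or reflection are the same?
(5-1)!/2 = 24/2 = 12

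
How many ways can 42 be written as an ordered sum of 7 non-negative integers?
C(42+7-1, 7-1) = C(48, 6) = 12271512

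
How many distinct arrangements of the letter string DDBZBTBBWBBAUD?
14! / (1! × 1! × 6! × 3! × 1! × 1! × 1!) = 20180160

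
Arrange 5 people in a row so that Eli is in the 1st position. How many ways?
Fix one position: (5-1)! = 24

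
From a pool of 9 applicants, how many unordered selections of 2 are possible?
C(9,2) = 9!/(2!×7!) = 36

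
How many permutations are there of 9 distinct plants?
9! = 362880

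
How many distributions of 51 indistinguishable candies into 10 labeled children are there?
C(51+10-1, 10-1) = C(60, 9) = 14783142660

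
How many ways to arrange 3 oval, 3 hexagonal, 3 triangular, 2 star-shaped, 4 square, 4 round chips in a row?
19! / (3! × 3! × 3! × 2! × 4! × 4!) = 488864376000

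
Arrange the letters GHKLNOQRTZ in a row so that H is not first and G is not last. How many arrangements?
By inclusion-exclusion: 10! - 2×(10-1)! + (10-2)! = 3628800 - 725760 + 40320 = 2943360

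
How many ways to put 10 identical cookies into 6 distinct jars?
C(10+6-1, 6-1) = C(15, 5) = 3003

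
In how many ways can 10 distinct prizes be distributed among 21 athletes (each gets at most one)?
P(21,10) = 21!/(21-10)! = 1279935820800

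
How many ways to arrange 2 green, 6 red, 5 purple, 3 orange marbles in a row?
16! / (2! × 6! × 5! × 3!) = 20180160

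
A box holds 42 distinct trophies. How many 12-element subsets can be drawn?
C(42,12) = 42!/(12!×30!) = 11058116888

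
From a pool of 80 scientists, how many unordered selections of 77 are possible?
C(80,77) = 80!/(77!×3!) = 82160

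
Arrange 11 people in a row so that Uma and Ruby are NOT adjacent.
Total - adjacent = 11! - (11-1)!×2 = 39916800 - 7257600 = 32659200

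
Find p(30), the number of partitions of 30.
Pentagonal recurrence p(n) = p(n-1) + p(n-2) - p(n-5) - p(n-7) + p(n-12) + p(n-15) - ... gives p(0..29) = 1, 1, 2, 3, 5, 7, 11, 15, 22, 30, 42, 56, 77, 101, 135, 176, 231, 297, 385, 490, 627, 792, 1002, 1255, 1575, 1958, 2436, 3010, 3718, 4565. p(30) = p(29) + p(28) - p(25) - p(23) + p(18) + p(15) - p(8) - p(4) = 4565 + 3718 - 1958 - 1255 + 385 + 176 - 22 - 5 = 5604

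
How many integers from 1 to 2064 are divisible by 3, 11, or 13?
⌊2064/3⌋+⌊2064/11⌋+⌊2064/13⌋ - ⌊2064/33⌋-⌊2064/39⌋-⌊2064/143⌋ + ⌊2064/429⌋ = 688+187+158 - 62-52-14 + 4 = 909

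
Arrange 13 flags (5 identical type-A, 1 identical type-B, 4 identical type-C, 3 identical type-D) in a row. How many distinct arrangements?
13! / (5! × 1! × 4! × 3!) = 360360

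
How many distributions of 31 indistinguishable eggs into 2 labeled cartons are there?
C(31+2-1, 2-1) = C(32, 1) = 32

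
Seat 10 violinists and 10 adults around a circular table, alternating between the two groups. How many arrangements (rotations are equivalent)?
Fix one of the violinists: (10-1)! ways for the remaining violinists, × 10! ways for the adults = 362880 × 3628800 = 1316818944000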